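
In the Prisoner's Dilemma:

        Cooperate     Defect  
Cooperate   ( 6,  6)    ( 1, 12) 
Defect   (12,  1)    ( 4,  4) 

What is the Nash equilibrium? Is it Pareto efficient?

(Defect, Defect) is NE; not Pareto efficient

Work:
Defect dominates Cooperate for both players:
If P2 cooperates: Defect (12) > Cooperate (6)
If P2 defects: Defect (4) > Cooperate (1)
NE: (Defect, Defect) with payoff (4, 4)
But (Cooperate, Cooperate) = (6, 6) Pareto dominates (4, 4)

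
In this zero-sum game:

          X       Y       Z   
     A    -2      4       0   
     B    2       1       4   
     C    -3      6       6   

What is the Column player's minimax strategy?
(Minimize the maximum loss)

Column should play X, value = 2

Work:
Column player minimizes Row's maximum payoff:
Column X: max payoff to Row = 2
Column Y: max payoff to Row = 6
Column Z: max payoff to Row = 6
Minimum is 2, achieved by column X.
Minimax strategy: X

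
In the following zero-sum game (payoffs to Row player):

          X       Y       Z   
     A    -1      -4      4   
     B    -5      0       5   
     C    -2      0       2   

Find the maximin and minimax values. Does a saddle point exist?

Maximin = -2, Minimax = -1, Saddle: False

Work:
Row minimums: [-4, -5, -2] → maximin = -2
Column maximums: [-1, 0, 5] → minimax = -1
No saddle point (maximin ≠ minimax). Mixed strategy needed.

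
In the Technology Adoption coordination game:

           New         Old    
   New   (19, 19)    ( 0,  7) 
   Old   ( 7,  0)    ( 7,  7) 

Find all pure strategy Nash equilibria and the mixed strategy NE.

Pure NE: (New, New) and (Old, Old); Mixed NE: p = 0.3684, q = 0.3684

Work:
Check pure NE:
(New, New): (19, 19) - no unilateral deviation beneficial
(Old, Old): (7, 7) - no unilateral deviation beneficial
Mixed NE: P1 plays New with p = 0.3684, P2 plays New with q = 0.3684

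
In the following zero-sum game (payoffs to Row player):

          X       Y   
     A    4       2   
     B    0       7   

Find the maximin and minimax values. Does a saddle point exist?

Maximin = 2, Minimax = 4, Saddle: False

Work:
Row minimums: [2, 0] → maximin = 2
Column maximums: [4, 7] → minimax = 4
No saddle point (maximin ≠ minimax). Mixed strategy needed.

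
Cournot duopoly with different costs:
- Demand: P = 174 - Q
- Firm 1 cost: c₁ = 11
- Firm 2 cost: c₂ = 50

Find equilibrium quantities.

q₁* = 67.33, q₂* = 28.33

Work:
Reaction: q₁ = (174 - 11 - q₂)/2
Reaction: q₂ = (174 - 50 - q₁)/2
Solve simultaneously:
q₁* = (174 - 2×11 + 50)/3 = 67.33
q₂* = (174 - 2×50 + 11)/3 = 28.33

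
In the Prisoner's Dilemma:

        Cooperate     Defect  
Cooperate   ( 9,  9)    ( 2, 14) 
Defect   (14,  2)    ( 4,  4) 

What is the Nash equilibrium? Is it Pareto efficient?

(Defect, Defect) is NE; not Pareto efficient

Work:
Defect dominates Cooperate for both players:
If P2 cooperates: Defect (14) > Cooperate (9)
If P2 defects: Defect (4) > Cooperate (2)
NE: (Defect, Defect) with payoff (4, 4)
But (Cooperate, Cooperate) = (9, 9) Pareto dominates (4, 4)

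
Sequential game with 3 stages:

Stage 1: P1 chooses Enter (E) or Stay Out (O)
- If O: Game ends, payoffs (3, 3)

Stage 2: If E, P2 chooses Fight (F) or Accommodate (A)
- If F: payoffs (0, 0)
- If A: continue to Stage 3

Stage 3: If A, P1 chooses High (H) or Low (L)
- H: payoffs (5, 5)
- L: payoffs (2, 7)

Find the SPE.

SPE: (E, A, H); Outcome (5, 5)

Work:
Stage 3: P1 chooses H (5 vs 2)
Stage 2: P2: F->0, A->5 (anticipating H). Choose A
Stage 1: P1: O->3, E->5 (anticipating A, H). Choose E
SPE path: E -> A -> H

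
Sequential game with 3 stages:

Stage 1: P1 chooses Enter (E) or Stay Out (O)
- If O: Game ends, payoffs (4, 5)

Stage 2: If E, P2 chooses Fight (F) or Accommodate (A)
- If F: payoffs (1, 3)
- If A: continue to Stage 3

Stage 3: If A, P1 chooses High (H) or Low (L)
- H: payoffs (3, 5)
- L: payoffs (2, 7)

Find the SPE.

SPE: (O, A, H); Outcome (4, 5)

Work:
Stage 3: P1 chooses H (3 vs 2)
Stage 2: P2: F->3, A->5 (anticipating H). Choose A
Stage 1: P1: O->4, E->3 (anticipating A, H). Choose O
SPE path: O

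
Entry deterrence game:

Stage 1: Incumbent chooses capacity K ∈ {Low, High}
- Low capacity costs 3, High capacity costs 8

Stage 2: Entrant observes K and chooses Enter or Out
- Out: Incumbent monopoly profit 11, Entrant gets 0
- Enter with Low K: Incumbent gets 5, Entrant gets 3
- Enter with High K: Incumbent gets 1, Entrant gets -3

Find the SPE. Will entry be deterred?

SPE: (High, Enter|Low, Out|High); Entry deterred. Incumbent net profit = 3

Work:
After Low K: Entrant enters (3 > 0)
After High K: Entrant stays out (-3 < 0)
Incumbent: Low → 5−3=2, High → 11−8=3
Incumbent chooses High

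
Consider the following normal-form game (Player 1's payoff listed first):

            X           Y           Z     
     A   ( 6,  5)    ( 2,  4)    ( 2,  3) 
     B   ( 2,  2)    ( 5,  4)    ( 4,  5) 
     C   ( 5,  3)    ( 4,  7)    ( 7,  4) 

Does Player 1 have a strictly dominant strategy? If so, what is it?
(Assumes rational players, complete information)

No strictly dominant strategy exists for Player 1

Work:
A strategy strictly dominates another if it gives a strictly higher payoff against every opponent action. Compare each pair of P1's strategies column-by-column:
  A vs B: [6 vs 2, 2 vs 5, 2 vs 4] → A does not strictly dominate B (column Y: 2 ≤ 5)
  A vs C: [6 vs 5, 2 vs 4, 2 vs 7] → A does not strictly dominate C (column Y: 2 ≤ 4)
  B vs A: [2 vs 6, 5 vs 2, 4 vs 2] → B does not strictly dominate A (column X: 2 ≤ 6)
  B vs C: [2 vs 5, 5 vs 4, 4 vs 7] → B does not strictly dominate C (column X: 2 ≤ 5)
  C vs A: [5 vs 6, 4 vs 2, 7 vs 2] → C does not strictly dominate A (column X: 5 ≤ 6)
  C vs B: [5 vs 2, 4 vs 5, 7 vs 4] → C does not strictly dominate B (column Y: 4 ≤ 5)
No single strategy strictly dominates all others → no strictly dominant strategy.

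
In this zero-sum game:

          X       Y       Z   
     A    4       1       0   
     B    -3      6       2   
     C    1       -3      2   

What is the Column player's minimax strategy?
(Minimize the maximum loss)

Column should play Z, value = 2

Work:
Column player minimizes Row's maximum payoff:
Column X: max payoff to Row = 4
Column Y: max payoff to Row = 6
Column Z: max payoff to Row = 2
Minimum is 2, achieved by column Z.
Minimax strategy: Z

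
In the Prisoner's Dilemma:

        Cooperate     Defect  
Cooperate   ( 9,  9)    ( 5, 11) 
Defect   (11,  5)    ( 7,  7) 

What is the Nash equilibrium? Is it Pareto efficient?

(Defect, Defect) is NE; not Pareto efficient

Work:
Defect dominates Cooperate for both players:
If P2 cooperates: Defect (11) > Cooperate (9)
If P2 defects: Defect (7) > Cooperate (5)
NE: (Defect, Defect) with payoff (7, 7)
But (Cooperate, Cooperate) = (9, 9) Pareto dominates (7, 7)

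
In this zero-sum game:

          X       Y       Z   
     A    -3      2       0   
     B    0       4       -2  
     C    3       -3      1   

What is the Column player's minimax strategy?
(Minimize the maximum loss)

Column should play Z, value = 1

Work:
Column player minimizes Row's maximum payoff:
Column X: max payoff to Row = 3
Column Y: max payoff to Row = 4
Column Z: max payoff to Row = 1
Minimum is 1, achieved by column Z.
Minimax strategy: Z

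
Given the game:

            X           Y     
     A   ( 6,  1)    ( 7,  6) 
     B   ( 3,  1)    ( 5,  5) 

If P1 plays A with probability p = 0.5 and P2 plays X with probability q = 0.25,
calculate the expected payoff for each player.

E[P1] = 5.625, E[P2] = 4.375

Work:
E[P1] = p·q·π₁(A,X) + p·(1-q)·π₁(A,Y) + (1-p)·q·π₁(B,X) + (1-p)·(1-q)·π₁(B,Y)
= 0.5·0.25·6 + 0.5·0.75·7 + 0.5·0.25·3 + 0.5·0.75·5
= 5.625

E[P2] = 4.375 (similar calculation)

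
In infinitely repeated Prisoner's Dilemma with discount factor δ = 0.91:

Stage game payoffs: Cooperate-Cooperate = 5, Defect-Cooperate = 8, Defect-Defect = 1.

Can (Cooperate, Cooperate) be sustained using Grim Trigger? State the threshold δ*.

δ* = 0.4286; since δ = 0.91 ≥ 0.4286, cooperation can be sustained

Work:
For Grim Trigger:
Cooperate forever: 5/(1-δ)
Defect then punished: 8 + 1·δ/(1-δ)
Need: 5/(1-δ) ≥ 8 + 1·δ/(1-δ)
Solving: δ ≥ (T-R)/(T-P) = (8-5)/(8-1) = 0.4286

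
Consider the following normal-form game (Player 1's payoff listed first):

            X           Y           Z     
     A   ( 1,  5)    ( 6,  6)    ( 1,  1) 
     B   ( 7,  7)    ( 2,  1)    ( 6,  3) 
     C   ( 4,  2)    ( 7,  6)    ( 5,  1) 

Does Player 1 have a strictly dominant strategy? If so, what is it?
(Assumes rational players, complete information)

No strictly dominant strategy exists for Player 1

Work:
A strategy strictly dominates another if it gives a strictly higher payoff against every opponent action. Compare each pair of P1's strategies column-by-column:
  A vs B: [1 vs 7, 6 vs 2, 1 vs 6] → A does not strictly dominate B (column X: 1 ≤ 7)
  A vs C: [1 vs 4, 6 vs 7, 1 vs 5] → A does not strictly dominate C (column X: 1 ≤ 4)
  B vs A: [7 vs 1, 2 vs 6, 6 vs 1] → B does not strictly dominate A (column Y: 2 ≤ 6)
  B vs C: [7 vs 4, 2 vs 7, 6 vs 5] → B does not strictly dominate C (column Y: 2 ≤ 7)
  C vs A: [4 vs 1, 7 vs 6, 5 vs 1] → C strictly dominates A
  C vs B: [4 vs 7, 7 vs 2, 5 vs 6] → C does not strictly dominate B (column X: 4 ≤ 7)
No single strategy strictly dominates all others → no strictly dominant strategy.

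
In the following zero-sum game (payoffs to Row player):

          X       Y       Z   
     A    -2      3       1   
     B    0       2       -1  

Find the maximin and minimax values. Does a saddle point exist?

Maximin = -1, Minimax = 0, Saddle: False

Work:
Row minimums: [-2, -1] → maximin = -1
Column maximums: [0, 3, 1] → minimax = 0
No saddle point (maximin ≠ minimax). Mixed strategy needed.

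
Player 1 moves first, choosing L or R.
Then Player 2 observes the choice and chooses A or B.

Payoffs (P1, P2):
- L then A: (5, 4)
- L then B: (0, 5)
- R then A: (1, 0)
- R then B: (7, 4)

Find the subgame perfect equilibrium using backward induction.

P1 plays R, P2 plays B after L and B after R; Payoff (7, 4)

Work:
Backward induction:
After L: P2 chooses B → P1 gets 0
After R: P2 chooses B → P1 gets 7
P1 chooses R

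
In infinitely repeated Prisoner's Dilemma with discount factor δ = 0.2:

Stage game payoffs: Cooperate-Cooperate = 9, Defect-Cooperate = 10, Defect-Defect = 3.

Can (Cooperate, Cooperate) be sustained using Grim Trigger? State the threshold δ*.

δ* = 0.1429; since δ = 0.2 ≥ 0.1429, cooperation can be sustained

Work:
For Grim Trigger:
Cooperate forever: 9/(1-δ)
Defect then punished: 10 + 3·δ/(1-δ)
Need: 9/(1-δ) ≥ 10 + 3·δ/(1-δ)
Solving: δ ≥ (T-R)/(T-P) = (10-9)/(10-3) = 0.1429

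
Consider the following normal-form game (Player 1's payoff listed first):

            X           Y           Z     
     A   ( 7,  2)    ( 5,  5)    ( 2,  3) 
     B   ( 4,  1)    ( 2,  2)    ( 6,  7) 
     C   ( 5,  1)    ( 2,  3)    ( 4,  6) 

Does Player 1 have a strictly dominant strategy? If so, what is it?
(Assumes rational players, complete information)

No strictly dominant strategy exists for Player 1

Work:
A strategy strictly dominates another if it gives a strictly higher payoff against every opponent action. Compare each pair of P1's strategies column-by-column:
  A vs B: [7 vs 4, 5 vs 2, 2 vs 6] → A does not strictly dominate B (column Z: 2 ≤ 6)
  A vs C: [7 vs 5, 5 vs 2, 2 vs 4] → A does not strictly dominate C (column Z: 2 ≤ 4)
  B vs A: [4 vs 7, 2 vs 5, 6 vs 2] → B does not strictly dominate A (column X: 4 ≤ 7)
  B vs C: [4 vs 5, 2 vs 2, 6 vs 4] → B does not strictly dominate C (column X: 4 ≤ 5)
  C vs A: [5 vs 7, 2 vs 5, 4 vs 2] → C does not strictly dominate A (column X: 5 ≤ 7)
  C vs B: [5 vs 4, 2 vs 2, 4 vs 6] → C does not strictly dominate B (column Y: 2 ≤ 2)
No single strategy strictly dominates all others → no strictly dominant strategy.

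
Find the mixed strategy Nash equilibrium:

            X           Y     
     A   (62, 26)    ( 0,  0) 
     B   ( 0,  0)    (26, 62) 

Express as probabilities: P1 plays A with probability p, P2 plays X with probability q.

p = 0.7045, q = 0.2955

Work:
Find probabilities that make opponent indifferent:
P2 chooses q to make P1 indifferent between A and B
P1 chooses p to make P2 indifferent between X and Y
Mixed NE: P1 plays (A: 0.7045, B: 0.2955), P2 plays (X: 0.2955, Y: 0.7045)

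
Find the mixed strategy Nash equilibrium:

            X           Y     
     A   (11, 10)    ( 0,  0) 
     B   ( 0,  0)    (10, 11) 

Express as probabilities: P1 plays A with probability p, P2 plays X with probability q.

p = 0.5238, q = 0.4762

Work:
Find probabilities that make opponent indifferent:
P2 chooses q to make P1 indifferent between A and B
P1 chooses p to make P2 indifferent between X and Y
Mixed NE: P1 plays (A: 0.5238, B: 0.4762), P2 plays (X: 0.4762, Y: 0.5238)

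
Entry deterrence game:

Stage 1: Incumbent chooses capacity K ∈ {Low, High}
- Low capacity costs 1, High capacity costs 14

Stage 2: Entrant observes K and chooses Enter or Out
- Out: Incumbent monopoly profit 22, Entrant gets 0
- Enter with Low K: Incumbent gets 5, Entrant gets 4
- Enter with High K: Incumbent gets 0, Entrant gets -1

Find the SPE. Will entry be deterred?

SPE: (High, Enter|Low, Out|High); Entry deterred. Incumbent net profit = 8

Work:
After Low K: Entrant enters (4 > 0)
After High K: Entrant stays out (-1 < 0)
Incumbent: Low → 5−1=4, High → 22−14=8
Incumbent chooses High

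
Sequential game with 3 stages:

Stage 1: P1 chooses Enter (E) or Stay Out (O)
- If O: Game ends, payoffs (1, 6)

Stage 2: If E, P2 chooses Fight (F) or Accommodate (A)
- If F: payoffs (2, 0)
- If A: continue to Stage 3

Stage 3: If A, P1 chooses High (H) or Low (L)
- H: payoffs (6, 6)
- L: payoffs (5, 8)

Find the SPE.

SPE: (E, A, H); Outcome (6, 6)

Work:
Stage 3: P1 chooses H (6 vs 5)
Stage 2: P2: F->0, A->6 (anticipating H). Choose A
Stage 1: P1: O->1, E->6 (anticipating A, H). Choose E
SPE path: E -> A -> H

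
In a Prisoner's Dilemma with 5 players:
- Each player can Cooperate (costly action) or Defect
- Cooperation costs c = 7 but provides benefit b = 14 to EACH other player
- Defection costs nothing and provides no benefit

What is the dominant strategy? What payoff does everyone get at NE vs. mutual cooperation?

Dominant: Defect; NE payoff = 0; Coop payoff = 49

Work:
Defect dominates (saves cost c = 7, benefit to others is external)
NE: All defect → everyone gets 0
If all cooperate: each receives (4)×14 - 7 = 49
Social dilemma: 49 > 0 but NE gives 0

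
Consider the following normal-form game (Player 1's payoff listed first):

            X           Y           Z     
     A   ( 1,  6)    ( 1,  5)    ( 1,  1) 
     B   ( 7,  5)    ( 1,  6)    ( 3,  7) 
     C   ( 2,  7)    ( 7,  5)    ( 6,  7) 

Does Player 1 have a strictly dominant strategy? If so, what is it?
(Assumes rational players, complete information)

No strictly dominant strategy exists for Player 1

Work:
A strategy strictly dominates another if it gives a strictly higher payoff against every opponent action. Compare each pair of P1's strategies column-by-column:
  A vs B: [1 vs 7, 1 vs 1, 1 vs 3] → A does not strictly dominate B (column X: 1 ≤ 7)
  A vs C: [1 vs 2, 1 vs 7, 1 vs 6] → A does not strictly dominate C (column X: 1 ≤ 2)
  B vs A: [7 vs 1, 1 vs 1, 3 vs 1] → B does not strictly dominate A (column Y: 1 ≤ 1)
  B vs C: [7 vs 2, 1 vs 7, 3 vs 6] → B does not strictly dominate C (column Y: 1 ≤ 7)
  C vs A: [2 vs 1, 7 vs 1, 6 vs 1] → C strictly dominates A
  C vs B: [2 vs 7, 7 vs 1, 6 vs 3] → C does not strictly dominate B (column X: 2 ≤ 7)
No single strategy strictly dominates all others → no strictly dominant strategy.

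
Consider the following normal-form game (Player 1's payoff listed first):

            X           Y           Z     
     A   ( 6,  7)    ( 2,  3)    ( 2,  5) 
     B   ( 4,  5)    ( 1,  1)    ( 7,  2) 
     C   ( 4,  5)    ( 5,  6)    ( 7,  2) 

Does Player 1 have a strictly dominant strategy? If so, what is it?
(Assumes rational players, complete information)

No strictly dominant strategy exists for Player 1

Work:
A strategy strictly dominates another if it gives a strictly higher payoff against every opponent action. Compare each pair of P1's strategies column-by-column:
  A vs B: [6 vs 4, 2 vs 1, 2 vs 7] → A does not strictly dominate B (column Z: 2 ≤ 7)
  A vs C: [6 vs 4, 2 vs 5, 2 vs 7] → A does not strictly dominate C (column Y: 2 ≤ 5)
  B vs A: [4 vs 6, 1 vs 2, 7 vs 2] → B does not strictly dominate A (column X: 4 ≤ 6)
  B vs C: [4 vs 4, 1 vs 5, 7 vs 7] → B does not strictly dominate C (column X: 4 ≤ 4)
  C vs A: [4 vs 6, 5 vs 2, 7 vs 2] → C does not strictly dominate A (column X: 4 ≤ 6)
  C vs B: [4 vs 4, 5 vs 1, 7 vs 7] → C does not strictly dominate B (column X: 4 ≤ 4)
No single strategy strictly dominates all others → no strictly dominant strategy.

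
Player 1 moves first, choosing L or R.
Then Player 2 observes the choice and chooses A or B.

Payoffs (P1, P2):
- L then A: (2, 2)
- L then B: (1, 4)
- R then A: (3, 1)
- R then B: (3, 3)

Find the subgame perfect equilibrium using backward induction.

P1 plays R, P2 plays B after L and B after R; Payoff (3, 3)

Work:
Backward induction:
After L: P2 chooses B → P1 gets 1
After R: P2 chooses B → P1 gets 3
P1 chooses R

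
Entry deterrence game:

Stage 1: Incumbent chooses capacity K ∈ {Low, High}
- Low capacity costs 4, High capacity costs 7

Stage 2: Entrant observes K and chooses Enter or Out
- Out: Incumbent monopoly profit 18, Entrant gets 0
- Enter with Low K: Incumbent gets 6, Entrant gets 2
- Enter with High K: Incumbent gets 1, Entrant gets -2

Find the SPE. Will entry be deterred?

SPE: (High, Enter|Low, Out|High); Entry deterred. Incumbent net profit = 11

Work:
After Low K: Entrant enters (2 > 0)
After High K: Entrant stays out (-2 < 0)
Incumbent: Low → 6−4=2, High → 18−7=11
Incumbent chooses High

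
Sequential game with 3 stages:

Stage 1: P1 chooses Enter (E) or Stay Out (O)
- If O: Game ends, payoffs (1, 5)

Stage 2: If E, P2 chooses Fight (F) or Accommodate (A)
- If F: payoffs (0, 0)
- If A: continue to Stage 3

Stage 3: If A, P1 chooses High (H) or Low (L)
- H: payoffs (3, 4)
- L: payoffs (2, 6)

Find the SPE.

SPE: (E, A, H); Outcome (3, 4)

Work:
Stage 3: P1 chooses H (3 vs 2)
Stage 2: P2: F->0, A->4 (anticipating H). Choose A
Stage 1: P1: O->1, E->3 (anticipating A, H). Choose E
SPE path: E -> A -> H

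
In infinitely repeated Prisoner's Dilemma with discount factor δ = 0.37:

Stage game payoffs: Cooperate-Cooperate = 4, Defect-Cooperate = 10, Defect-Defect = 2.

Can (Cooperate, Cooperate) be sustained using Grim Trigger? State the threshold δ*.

δ* = 0.75; since δ = 0.37 < 0.75, cooperation cannot be sustained

Work:
For Grim Trigger:
Cooperate forever: 4/(1-δ)
Defect then punished: 10 + 2·δ/(1-δ)
Need: 4/(1-δ) ≥ 10 + 2·δ/(1-δ)
Solving: δ ≥ (T-R)/(T-P) = (10-4)/(10-2) = 0.75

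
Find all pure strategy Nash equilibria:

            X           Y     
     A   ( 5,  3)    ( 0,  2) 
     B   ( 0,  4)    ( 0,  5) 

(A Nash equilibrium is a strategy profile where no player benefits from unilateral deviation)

Nash equilibrium: (A, X), (B, Y)

Work:
Best responses:
  P1 vs X: payoffs [5, 0] → best response A (payoff 5)
  P1 vs Y: payoffs [0, 0] → best response A/B (payoff 0)
  P2 vs A: payoffs [3, 2] → best response X (payoff 3)
  P2 vs B: payoffs [4, 5] → best response Y (payoff 5)
Mutual best responses: (A,X), (B,Y) → Nash equilibria.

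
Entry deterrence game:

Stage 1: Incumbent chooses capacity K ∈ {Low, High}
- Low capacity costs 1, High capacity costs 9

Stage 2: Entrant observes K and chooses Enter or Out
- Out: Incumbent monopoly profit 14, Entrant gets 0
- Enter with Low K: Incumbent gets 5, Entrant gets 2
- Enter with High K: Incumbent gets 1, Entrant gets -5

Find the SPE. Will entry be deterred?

SPE: (High, Enter|Low, Out|High); Entry deterred. Incumbent net profit = 5

Work:
After Low K: Entrant enters (2 > 0)
After High K: Entrant stays out (-5 < 0)
Incumbent: Low → 5−1=4, High → 14−9=5
Incumbent chooses High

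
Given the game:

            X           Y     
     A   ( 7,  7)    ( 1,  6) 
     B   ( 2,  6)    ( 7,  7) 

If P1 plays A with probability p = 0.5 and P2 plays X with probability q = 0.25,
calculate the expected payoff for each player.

E[P1] = 4.125, E[P2] = 6.5

Work:
E[P1] = p·q·π₁(A,X) + p·(1-q)·π₁(A,Y) + (1-p)·q·π₁(B,X) + (1-p)·(1-q)·π₁(B,Y)
= 0.5·0.25·7 + 0.5·0.75·1 + 0.5·0.25·2 + 0.5·0.75·7
= 4.125

E[P2] = 6.5 (similar calculation)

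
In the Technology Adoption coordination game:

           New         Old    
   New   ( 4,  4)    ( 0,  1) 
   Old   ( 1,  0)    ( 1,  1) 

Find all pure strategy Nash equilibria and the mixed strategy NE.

Pure NE: (New, New) and (Old, Old); Mixed NE: p = 0.25, q = 0.25

Work:
Check pure NE:
(New, New): (4, 4) - no unilateral deviation beneficial
(Old, Old): (1, 1) - no unilateral deviation beneficial
Mixed NE: P1 plays New with p = 0.25, P2 plays New with q = 0.25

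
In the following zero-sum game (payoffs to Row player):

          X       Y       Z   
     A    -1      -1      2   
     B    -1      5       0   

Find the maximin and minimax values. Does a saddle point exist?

Maximin = -1, Minimax = -1, Saddle: True

Work:
Row minimums: [-1, -1] → maximin = -1
Column maximums: [-1, 5, 2] → minimax = -1
Saddle point exists! Game value = -1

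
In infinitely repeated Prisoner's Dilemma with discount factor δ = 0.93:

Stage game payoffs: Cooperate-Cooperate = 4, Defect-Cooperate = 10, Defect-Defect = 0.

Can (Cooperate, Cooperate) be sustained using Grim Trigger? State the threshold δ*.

δ* = 0.6; since δ = 0.93 ≥ 0.6, cooperation can be sustained

Work:
For Grim Trigger:
Cooperate forever: 4/(1-δ)
Defect then punished: 10 + 0·δ/(1-δ)
Need: 4/(1-δ) ≥ 10 + 0·δ/(1-δ)
Solving: δ ≥ (T-R)/(T-P) = (10-4)/(10-0) = 0.6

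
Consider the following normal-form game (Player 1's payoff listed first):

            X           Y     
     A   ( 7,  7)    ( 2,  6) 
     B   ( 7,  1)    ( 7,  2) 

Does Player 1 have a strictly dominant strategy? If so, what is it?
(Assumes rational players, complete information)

No strictly dominant strategy exists for Player 1

Work:
A strategy strictly dominates another if it gives a strictly higher payoff against every opponent action. Compare each pair of P1's strategies column-by-column:
  A vs B: [7 vs 7, 2 vs 7] → A does not strictly dominate B (column X: 7 ≤ 7)
  B vs A: [7 vs 7, 7 vs 2] → B does not strictly dominate A (column X: 7 ≤ 7)
No single strategy strictly dominates all others → no strictly dominant strategy.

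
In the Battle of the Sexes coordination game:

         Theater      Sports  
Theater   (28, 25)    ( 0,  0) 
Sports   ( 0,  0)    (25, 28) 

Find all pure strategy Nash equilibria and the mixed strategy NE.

Pure NE: (Theater, Theater) and (Sports, Sports); Mixed NE: p = 0.5283, q = 0.4717

Work:
Check pure NE:
(Theater, Theater): (28, 25) - no unilateral deviation beneficial
(Sports, Sports): (25, 28) - no unilateral deviation beneficial
Mixed NE: P1 plays Theater with p = 0.5283, P2 plays Theater with q = 0.4717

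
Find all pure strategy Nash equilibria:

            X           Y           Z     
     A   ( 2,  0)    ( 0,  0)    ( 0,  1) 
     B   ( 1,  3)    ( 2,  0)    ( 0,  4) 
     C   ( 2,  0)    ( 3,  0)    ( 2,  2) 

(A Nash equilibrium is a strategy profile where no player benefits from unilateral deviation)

Nash equilibrium: (C, Z)

Work:
Best responses:
  P1 vs X: payoffs [2, 1, 2] → best response A/C (payoff 2)
  P1 vs Y: payoffs [0, 2, 3] → best response C (payoff 3)
  P1 vs Z: payoffs [0, 0, 2] → best response C (payoff 2)
  P2 vs A: payoffs [0, 0, 1] → best response Z (payoff 1)
  P2 vs B: payoffs [3, 0, 4] → best response Z (payoff 4)
  P2 vs C: payoffs [0, 0, 2] → best response Z (payoff 2)
Mutual best responses: (C,Z) → Nash equilibria.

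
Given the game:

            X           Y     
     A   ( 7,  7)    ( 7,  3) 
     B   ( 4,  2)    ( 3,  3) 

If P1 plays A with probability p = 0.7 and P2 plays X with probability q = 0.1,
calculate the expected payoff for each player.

E[P1] = 5.83, E[P2] = 3.25

Work:
E[P1] = p·q·π₁(A,X) + p·(1-q)·π₁(A,Y) + (1-p)·q·π₁(B,X) + (1-p)·(1-q)·π₁(B,Y)
= 0.7·0.1·7 + 0.7·0.9·7 + 0.3·0.1·4 + 0.3·0.9·3
= 5.83

E[P2] = 3.25 (similar calculation)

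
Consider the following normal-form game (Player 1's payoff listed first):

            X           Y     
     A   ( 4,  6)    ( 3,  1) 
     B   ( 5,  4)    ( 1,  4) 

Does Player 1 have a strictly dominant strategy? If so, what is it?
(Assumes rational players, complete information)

No strictly dominant strategy exists for Player 1

Work:
A strategy strictly dominates another if it gives a strictly higher payoff against every opponent action. Compare each pair of P1's strategies column-by-column:
  A vs B: [4 vs 5, 3 vs 1] → A does not strictly dominate B (column X: 4 ≤ 5)
  B vs A: [5 vs 4, 1 vs 3] → B does not strictly dominate A (column Y: 1 ≤ 3)
No single strategy strictly dominates all others → no strictly dominant strategy.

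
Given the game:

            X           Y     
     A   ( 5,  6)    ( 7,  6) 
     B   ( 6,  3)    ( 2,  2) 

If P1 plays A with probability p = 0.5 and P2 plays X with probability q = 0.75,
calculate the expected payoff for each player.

E[P1] = 5.25, E[P2] = 4.375

Work:
E[P1] = p·q·π₁(A,X) + p·(1-q)·π₁(A,Y) + (1-p)·q·π₁(B,X) + (1-p)·(1-q)·π₁(B,Y)
= 0.5·0.75·5 + 0.5·0.25·7 + 0.5·0.75·6 + 0.5·0.25·2
= 5.25

E[P2] = 4.375 (similar calculation)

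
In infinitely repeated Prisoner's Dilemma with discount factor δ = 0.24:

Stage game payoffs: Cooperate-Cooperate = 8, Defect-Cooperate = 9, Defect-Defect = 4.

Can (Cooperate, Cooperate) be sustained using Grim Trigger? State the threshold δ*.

δ* = 0.2; since δ = 0.24 ≥ 0.2, cooperation can be sustained

Work:
For Grim Trigger:
Cooperate forever: 8/(1-δ)
Defect then punished: 9 + 4·δ/(1-δ)
Need: 8/(1-δ) ≥ 9 + 4·δ/(1-δ)
Solving: δ ≥ (T-R)/(T-P) = (9-8)/(9-4) = 0.2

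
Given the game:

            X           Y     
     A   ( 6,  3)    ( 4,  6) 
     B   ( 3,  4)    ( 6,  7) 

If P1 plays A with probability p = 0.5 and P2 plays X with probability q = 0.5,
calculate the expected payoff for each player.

E[P1] = 4.75, E[P2] = 5.0

Work:
E[P1] = p·q·π₁(A,X) + p·(1-q)·π₁(A,Y) + (1-p)·q·π₁(B,X) + (1-p)·(1-q)·π₁(B,Y)
= 0.5·0.5·6 + 0.5·0.5·4 + 0.5·0.5·3 + 0.5·0.5·6
= 4.75

E[P2] = 5.0 (similar calculation)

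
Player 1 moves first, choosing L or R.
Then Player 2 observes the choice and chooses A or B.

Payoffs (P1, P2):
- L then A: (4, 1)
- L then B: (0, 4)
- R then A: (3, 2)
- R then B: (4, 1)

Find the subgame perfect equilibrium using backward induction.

P1 plays R, P2 plays B after L and A after R; Payoff (3, 2)

Work:
Backward induction:
After L: P2 chooses B → P1 gets 0
After R: P2 chooses A → P1 gets 3
P1 chooses R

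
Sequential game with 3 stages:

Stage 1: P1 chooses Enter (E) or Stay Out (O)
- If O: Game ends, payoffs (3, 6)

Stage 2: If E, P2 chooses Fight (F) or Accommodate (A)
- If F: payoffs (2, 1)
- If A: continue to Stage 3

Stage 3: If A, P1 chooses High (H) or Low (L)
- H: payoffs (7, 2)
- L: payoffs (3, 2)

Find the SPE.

SPE: (E, A, H); Outcome (7, 2)

Work:
Stage 3: P1 chooses H (7 vs 3)
Stage 2: P2: F->1, A->2 (anticipating H). Choose A
Stage 1: P1: O->3, E->7 (anticipating A, H). Choose E
SPE path: E -> A -> H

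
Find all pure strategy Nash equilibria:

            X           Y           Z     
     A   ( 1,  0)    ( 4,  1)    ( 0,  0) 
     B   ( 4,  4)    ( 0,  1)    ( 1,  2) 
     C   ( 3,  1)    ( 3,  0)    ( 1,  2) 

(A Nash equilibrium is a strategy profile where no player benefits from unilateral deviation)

Nash equilibrium: (A, Y), (B, X), (C, Z)

Work:
Best responses:
  P1 vs X: payoffs [1, 4, 3] → best response B (payoff 4)
  P1 vs Y: payoffs [4, 0, 3] → best response A (payoff 4)
  P1 vs Z: payoffs [0, 1, 1] → best response B/C (payoff 1)
  P2 vs A: payoffs [0, 1, 0] → best response Y (payoff 1)
  P2 vs B: payoffs [4, 1, 2] → best response X (payoff 4)
  P2 vs C: payoffs [1, 0, 2] → best response Z (payoff 2)
Mutual best responses: (A,Y), (B,X), (C,Z) → Nash equilibria.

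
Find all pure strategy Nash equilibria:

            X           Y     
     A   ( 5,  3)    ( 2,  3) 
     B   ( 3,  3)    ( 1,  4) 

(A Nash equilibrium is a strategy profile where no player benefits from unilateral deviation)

Nash equilibrium: (A, X), (A, Y)

Work:
Best responses:
  P1 vs X: payoffs [5, 3] → best response A (payoff 5)
  P1 vs Y: payoffs [2, 1] → best response A (payoff 2)
  P2 vs A: payoffs [3, 3] → best response X/Y (payoff 3)
  P2 vs B: payoffs [3, 4] → best response Y (payoff 4)
Mutual best responses: (A,X), (A,Y) → Nash equilibria.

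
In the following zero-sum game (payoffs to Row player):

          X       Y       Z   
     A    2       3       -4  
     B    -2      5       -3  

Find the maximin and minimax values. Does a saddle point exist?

Maximin = -3, Minimax = -3, Saddle: True

Work:
Row minimums: [-4, -3] → maximin = -3
Column maximums: [2, 5, -3] → minimax = -3
Saddle point exists! Game value = -3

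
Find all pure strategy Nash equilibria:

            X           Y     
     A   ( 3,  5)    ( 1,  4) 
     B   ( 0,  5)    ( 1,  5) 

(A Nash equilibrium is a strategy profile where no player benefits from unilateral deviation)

Nash equilibrium: (A, X), (B, Y)

Work:
Best responses:
  P1 vs X: payoffs [3, 0] → best response A (payoff 3)
  P1 vs Y: payoffs [1, 1] → best response A/B (payoff 1)
  P2 vs A: payoffs [5, 4] → best response X (payoff 5)
  P2 vs B: payoffs [5, 5] → best response X/Y (payoff 5)
Mutual best responses: (A,X), (B,Y) → Nash equilibria.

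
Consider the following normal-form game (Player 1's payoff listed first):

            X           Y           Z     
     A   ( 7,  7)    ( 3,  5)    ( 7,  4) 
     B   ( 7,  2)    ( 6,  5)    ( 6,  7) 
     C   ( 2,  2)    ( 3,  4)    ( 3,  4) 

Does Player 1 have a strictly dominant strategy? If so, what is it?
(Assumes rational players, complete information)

No strictly dominant strategy exists for Player 1

Work:
A strategy strictly dominates another if it gives a strictly higher payoff against every opponent action. Compare each pair of P1's strategies column-by-column:
  A vs B: [7 vs 7, 3 vs 6, 7 vs 6] → A does not strictly dominate B (column X: 7 ≤ 7)
  A vs C: [7 vs 2, 3 vs 3, 7 vs 3] → A does not strictly dominate C (column Y: 3 ≤ 3)
  B vs A: [7 vs 7, 6 vs 3, 6 vs 7] → B does not strictly dominate A (column X: 7 ≤ 7)
  B vs C: [7 vs 2, 6 vs 3, 6 vs 3] → B strictly dominates C
  C vs A: [2 vs 7, 3 vs 3, 3 vs 7] → C does not strictly dominate A (column X: 2 ≤ 7)
  C vs B: [2 vs 7, 3 vs 6, 3 vs 6] → C does not strictly dominate B (column X: 2 ≤ 7)
No single strategy strictly dominates all others → no strictly dominant strategy.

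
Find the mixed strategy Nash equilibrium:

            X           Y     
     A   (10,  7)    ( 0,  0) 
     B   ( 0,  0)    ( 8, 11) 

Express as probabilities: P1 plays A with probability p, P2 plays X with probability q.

p = 0.6111, q = 0.4444

Work:
Find probabilities that make opponent indifferent:
P2 chooses q to make P1 indifferent between A and B
P1 chooses p to make P2 indifferent between X and Y
Mixed NE: P1 plays (A: 0.6111, B: 0.3889), P2 plays (X: 0.4444, Y: 0.5556)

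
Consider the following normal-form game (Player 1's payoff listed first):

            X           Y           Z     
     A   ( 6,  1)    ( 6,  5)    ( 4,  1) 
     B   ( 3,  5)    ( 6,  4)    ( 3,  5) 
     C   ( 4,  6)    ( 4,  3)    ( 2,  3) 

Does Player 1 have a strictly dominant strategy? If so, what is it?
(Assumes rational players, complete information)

No strictly dominant strategy exists for Player 1

Work:
A strategy strictly dominates another if it gives a strictly higher payoff against every opponent action. Compare each pair of P1's strategies column-by-column:
  A vs B: [6 vs 3, 6 vs 6, 4 vs 3] → A does not strictly dominate B (column Y: 6 ≤ 6)
  A vs C: [6 vs 4, 6 vs 4, 4 vs 2] → A strictly dominates C
  B vs A: [3 vs 6, 6 vs 6, 3 vs 4] → B does not strictly dominate A (column X: 3 ≤ 6)
  B vs C: [3 vs 4, 6 vs 4, 3 vs 2] → B does not strictly dominate C (column X: 3 ≤ 4)
  C vs A: [4 vs 6, 4 vs 6, 2 vs 4] → C does not strictly dominate A (column X: 4 ≤ 6)
  C vs B: [4 vs 3, 4 vs 6, 2 vs 3] → C does not strictly dominate B (column Y: 4 ≤ 6)
No single strategy strictly dominates all others → no strictly dominant strategy.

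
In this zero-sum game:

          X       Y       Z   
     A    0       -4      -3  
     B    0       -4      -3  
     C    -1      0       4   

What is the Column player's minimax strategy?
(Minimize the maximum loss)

Column should play X or Y (all achieve the minimum), value = 0

Work:
Column player minimizes Row's maximum payoff:
Column X: max payoff to Row = 0
Column Y: max payoff to Row = 0
Column Z: max payoff to Row = 4
Minimum is 0, achieved by columns X, Y (tied).
Each of X or Y is a minimax strategy.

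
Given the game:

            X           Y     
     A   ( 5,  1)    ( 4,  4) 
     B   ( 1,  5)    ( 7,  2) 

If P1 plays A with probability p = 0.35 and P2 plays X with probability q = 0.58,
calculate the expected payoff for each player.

E[P1] = 3.891, E[P2] = 3.222

Work:
E[P1] = p·q·π₁(A,X) + p·(1-q)·π₁(A,Y) + (1-p)·q·π₁(B,X) + (1-p)·(1-q)·π₁(B,Y)
= 0.35·0.58·5 + 0.35·0.42·4 + 0.65·0.58·1 + 0.65·0.42·7
= 3.891

E[P2] = 3.222 (similar calculation)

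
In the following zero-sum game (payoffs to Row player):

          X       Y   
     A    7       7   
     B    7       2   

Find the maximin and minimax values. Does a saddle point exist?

Maximin = 7, Minimax = 7, Saddle: True

Work:
Row minimums: [7, 2] → maximin = 7
Column maximums: [7, 7] → minimax = 7
Saddle point exists! Game value = 7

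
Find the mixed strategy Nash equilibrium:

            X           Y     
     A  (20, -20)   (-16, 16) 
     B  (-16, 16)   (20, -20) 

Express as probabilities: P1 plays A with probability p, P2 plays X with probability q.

p = 0.5, q = 0.5

Work:
Find probabilities that make opponent indifferent:
P2 chooses q to make P1 indifferent between A and B
P1 chooses p to make P2 indifferent between X and Y
Mixed NE: P1 plays (A: 0.5, B: 0.5), P2 plays (X: 0.5, Y: 0.5)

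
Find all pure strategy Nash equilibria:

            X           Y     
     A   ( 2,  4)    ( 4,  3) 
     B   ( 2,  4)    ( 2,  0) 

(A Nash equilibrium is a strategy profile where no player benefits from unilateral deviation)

Nash equilibrium: (A, X), (B, X)

Work:
Best responses:
  P1 vs X: payoffs [2, 2] → best response A/B (payoff 2)
  P1 vs Y: payoffs [4, 2] → best response A (payoff 4)
  P2 vs A: payoffs [4, 3] → best response X (payoff 4)
  P2 vs B: payoffs [4, 0] → best response X (payoff 4)
Mutual best responses: (A,X), (B,X) → Nash equilibria.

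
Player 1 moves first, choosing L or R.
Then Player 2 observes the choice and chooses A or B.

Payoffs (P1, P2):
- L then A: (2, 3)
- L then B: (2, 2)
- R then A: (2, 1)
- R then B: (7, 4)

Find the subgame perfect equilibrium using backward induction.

P1 plays R, P2 plays A after L and B after R; Payoff (7, 4)

Work:
Backward induction:
After L: P2 chooses A → P1 gets 2
After R: P2 chooses B → P1 gets 7
P1 chooses R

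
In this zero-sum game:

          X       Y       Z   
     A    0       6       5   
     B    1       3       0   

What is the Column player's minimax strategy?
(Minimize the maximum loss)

Column should play X, value = 1

Work:
Column player minimizes Row's maximum payoff:
Column X: max payoff to Row = 1
Column Y: max payoff to Row = 6
Column Z: max payoff to Row = 5
Minimum is 1, achieved by column X.
Minimax strategy: X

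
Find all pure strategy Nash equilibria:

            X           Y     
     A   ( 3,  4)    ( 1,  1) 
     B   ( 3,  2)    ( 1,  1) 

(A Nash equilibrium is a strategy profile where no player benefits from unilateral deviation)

Nash equilibrium: (A, X), (B, X)

Work:
Best responses:
  P1 vs X: payoffs [3, 3] → best response A/B (payoff 3)
  P1 vs Y: payoffs [1, 1] → best response A/B (payoff 1)
  P2 vs A: payoffs [4, 1] → best response X (payoff 4)
  P2 vs B: payoffs [2, 1] → best response X (payoff 2)
Mutual best responses: (A,X), (B,X) → Nash equilibria.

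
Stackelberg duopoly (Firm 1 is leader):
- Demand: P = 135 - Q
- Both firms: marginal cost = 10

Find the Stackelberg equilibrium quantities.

q₁* (leader) = 62.5, q₂* (follower) = 31.25

Work:
Follower's reaction: q₂ = (a - c - q₁)/2
Leader substitutes: π₁ = q₁·(a - q₁ - (a-c-q₁)/2 - c)
FOC: q₁* = (135 - 10)/2 = 62.50
Then: q₂* = (135 - 10 - 62.5)/2 = 31.25
Leader has first-mover advantage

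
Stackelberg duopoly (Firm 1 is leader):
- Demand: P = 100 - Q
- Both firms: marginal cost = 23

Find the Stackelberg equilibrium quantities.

q₁* (leader) = 38.5, q₂* (follower) = 19.25

Work:
Follower's reaction: q₂ = (a - c - q₁)/2
Leader substitutes: π₁ = q₁·(a - q₁ - (a-c-q₁)/2 - c)
FOC: q₁* = (100 - 23)/2 = 38.50
Then: q₂* = (100 - 23 - 38.5)/2 = 19.25
Leader has first-mover advantage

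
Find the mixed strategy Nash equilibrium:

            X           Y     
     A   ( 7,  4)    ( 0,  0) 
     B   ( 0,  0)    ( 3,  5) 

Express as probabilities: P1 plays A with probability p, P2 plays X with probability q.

p = 0.5556, q = 0.3

Work:
Find probabilities that make opponent indifferent:
P2 chooses q to make P1 indifferent between A and B
P1 chooses p to make P2 indifferent between X and Y
Mixed NE: P1 plays (A: 0.5556, B: 0.4444), P2 plays (X: 0.3, Y: 0.7)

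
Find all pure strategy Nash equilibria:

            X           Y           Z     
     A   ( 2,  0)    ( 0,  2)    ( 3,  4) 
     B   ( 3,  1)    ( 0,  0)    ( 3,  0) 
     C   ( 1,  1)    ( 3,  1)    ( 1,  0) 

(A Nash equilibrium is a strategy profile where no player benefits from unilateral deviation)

Nash equilibrium: (A, Z), (B, X), (C, Y)

Work:
Best responses:
  P1 vs X: payoffs [2, 3, 1] → best response B (payoff 3)
  P1 vs Y: payoffs [0, 0, 3] → best response C (payoff 3)
  P1 vs Z: payoffs [3, 3, 1] → best response A/B (payoff 3)
  P2 vs A: payoffs [0, 2, 4] → best response Z (payoff 4)
  P2 vs B: payoffs [1, 0, 0] → best response X (payoff 1)
  P2 vs C: payoffs [1, 1, 0] → best response X/Y (payoff 1)
Mutual best responses: (A,Z), (B,X), (C,Y) → Nash equilibria.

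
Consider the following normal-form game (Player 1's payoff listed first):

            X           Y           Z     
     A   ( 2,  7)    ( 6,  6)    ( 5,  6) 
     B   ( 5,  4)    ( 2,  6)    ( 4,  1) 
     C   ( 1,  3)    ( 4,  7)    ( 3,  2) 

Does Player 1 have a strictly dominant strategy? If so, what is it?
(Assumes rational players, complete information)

No strictly dominant strategy exists for Player 1

Work:
A strategy strictly dominates another if it gives a strictly higher payoff against every opponent action. Compare each pair of P1's strategies column-by-column:
  A vs B: [2 vs 5, 6 vs 2, 5 vs 4] → A does not strictly dominate B (column X: 2 ≤ 5)
  A vs C: [2 vs 1, 6 vs 4, 5 vs 3] → A strictly dominates C
  B vs A: [5 vs 2, 2 vs 6, 4 vs 5] → B does not strictly dominate A (column Y: 2 ≤ 6)
  B vs C: [5 vs 1, 2 vs 4, 4 vs 3] → B does not strictly dominate C (column Y: 2 ≤ 4)
  C vs A: [1 vs 2, 4 vs 6, 3 vs 5] → C does not strictly dominate A (column X: 1 ≤ 2)
  C vs B: [1 vs 5, 4 vs 2, 3 vs 4] → C does not strictly dominate B (column X: 1 ≤ 5)
No single strategy strictly dominates all others → no strictly dominant strategy.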